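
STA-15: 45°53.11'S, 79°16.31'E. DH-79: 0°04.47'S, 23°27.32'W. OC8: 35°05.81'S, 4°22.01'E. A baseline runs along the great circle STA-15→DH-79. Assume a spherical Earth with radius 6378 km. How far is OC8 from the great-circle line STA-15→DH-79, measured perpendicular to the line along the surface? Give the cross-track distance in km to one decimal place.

747.2 km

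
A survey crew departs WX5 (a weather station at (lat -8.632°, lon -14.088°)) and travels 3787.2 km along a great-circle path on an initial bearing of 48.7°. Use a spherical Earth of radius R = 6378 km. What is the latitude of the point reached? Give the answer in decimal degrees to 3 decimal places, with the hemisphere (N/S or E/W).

δ = d/R = 3787.2/6378 = 0.593791 rad
φ₂ = arcsin(sin φ₁ cos δ + cos φ₁ sin δ cos θ)
   = arcsin(-0.15009·0.82883 + 0.98867·0.55951·0.66000) = 13.92765°
λ₂ = λ₁ + atan2(sin θ sin δ cos φ₁, cos δ − sin φ₁ sin φ₂) = 11.57453°

13.928°N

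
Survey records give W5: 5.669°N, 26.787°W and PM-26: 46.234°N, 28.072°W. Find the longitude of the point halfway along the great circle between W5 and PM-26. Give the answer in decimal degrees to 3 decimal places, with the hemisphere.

27.314°W

Bx = cos φ₂ cos Δλ = 0.691541,  By = cos φ₂ sin Δλ = -0.015512
φₘ = atan2(sin φ₁ + sin φ₂, √((cos φ₁ + Bx)² + By²)) = 25.95287°
λₘ = λ₁ + atan2(By, cos φ₁ + Bx) = -27.31393°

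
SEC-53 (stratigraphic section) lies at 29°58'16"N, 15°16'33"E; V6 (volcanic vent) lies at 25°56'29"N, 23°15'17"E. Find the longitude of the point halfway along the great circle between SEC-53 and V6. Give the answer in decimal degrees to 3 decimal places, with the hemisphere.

19.340°E

SEC-53: φ = +29.97111°, λ = +15.27583°
V6: φ = +25.94139°, λ = +23.25472°
Bx = cos φ₂ cos Δλ = 0.890537,  By = cos φ₂ sin Δλ = 0.124822
φₘ = atan2(sin φ₁ + sin φ₂, √((cos φ₁ + Bx)² + By²)) = 28.01383°
λₘ = λ₁ + atan2(By, cos φ₁ + Bx) = 19.33989°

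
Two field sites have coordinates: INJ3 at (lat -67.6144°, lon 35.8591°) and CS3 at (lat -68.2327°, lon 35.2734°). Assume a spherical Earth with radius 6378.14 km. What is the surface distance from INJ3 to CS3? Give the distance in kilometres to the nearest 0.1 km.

Δφ = -0.6183°,  Δλ = -0.5857°
a = sin²(Δφ/2) + cos φ₁ cos φ₂ sin²(Δλ/2) = 0.000033
c = 2·arcsin(√a) = 0.011455 rad = 0.6563°
d = R·c = 6378.14 × 0.011455 = 73.1 km

73.1 km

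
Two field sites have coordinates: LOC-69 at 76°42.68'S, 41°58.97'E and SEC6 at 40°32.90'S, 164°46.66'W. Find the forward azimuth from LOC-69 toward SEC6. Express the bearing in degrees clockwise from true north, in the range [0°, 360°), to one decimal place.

157.1°

LOC-69: φ = -76.71133°, λ = +41.98283°
SEC6: φ = -40.54833°, λ = -164.77767°
Δλ = 153.2395°
y = sin Δλ · cos φ₂ = 0.342135
x = cos φ₁ sin φ₂ − sin φ₁ cos φ₂ cos Δλ = -0.809735
θ = atan2(y, x) = 157.0946° → 157.0946° (mod 360°)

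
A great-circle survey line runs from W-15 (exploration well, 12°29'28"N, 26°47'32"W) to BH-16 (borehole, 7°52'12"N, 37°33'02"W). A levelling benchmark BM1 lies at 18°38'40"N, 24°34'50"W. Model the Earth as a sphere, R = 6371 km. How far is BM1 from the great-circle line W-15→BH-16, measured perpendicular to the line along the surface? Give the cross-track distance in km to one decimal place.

542.9 km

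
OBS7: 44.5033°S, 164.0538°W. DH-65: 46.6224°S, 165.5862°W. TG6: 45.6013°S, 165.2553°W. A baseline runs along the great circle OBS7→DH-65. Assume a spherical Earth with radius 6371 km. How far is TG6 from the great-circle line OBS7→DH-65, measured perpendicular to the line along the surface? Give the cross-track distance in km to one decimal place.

29.4 km

δ₁₃ = central angle OBS7→TG6 = 0.024222 rad  (haversine)
θ₁₃ = bearing OBS7→TG6 = 217.282°,  θ₁₂ = bearing OBS7→DH-65 = 206.308°
dₓₜ = R·arcsin(sin δ₁₃ · sin(θ₁₃ − θ₁₂)) = 6371·arcsin(0.02422·sin(10.974°)) = 29.374 km
|dₓₜ| = 29.374 km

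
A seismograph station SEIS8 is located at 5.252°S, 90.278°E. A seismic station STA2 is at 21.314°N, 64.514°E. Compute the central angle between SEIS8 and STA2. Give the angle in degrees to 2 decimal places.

36.66°

Δφ = 26.5660°,  Δλ = -25.7640°
a = sin²(Δφ/2) + cos φ₁ cos φ₂ sin²(Δλ/2) = 0.098900
c = 2·arcsin(√a) = 0.639826 rad = 36.6593°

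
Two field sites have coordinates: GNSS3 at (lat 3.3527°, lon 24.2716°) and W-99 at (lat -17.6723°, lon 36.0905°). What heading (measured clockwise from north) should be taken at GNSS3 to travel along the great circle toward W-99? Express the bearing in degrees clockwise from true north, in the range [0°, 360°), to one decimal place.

Δλ = 11.8189°
y = sin Δλ · cos φ₂ = 0.195153
x = cos φ₁ sin φ₂ − sin φ₁ cos φ₂ cos Δλ = -0.357594
θ = atan2(y, x) = 151.3770° → 151.3770° (mod 360°)

151.4°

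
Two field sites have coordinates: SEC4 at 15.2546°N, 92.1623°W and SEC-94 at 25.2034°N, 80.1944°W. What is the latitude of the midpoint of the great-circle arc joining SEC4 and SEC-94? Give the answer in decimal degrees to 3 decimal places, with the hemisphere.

Bx = cos φ₂ cos Δλ = 0.885135,  By = cos φ₂ sin Δλ = 0.187623
φₘ = atan2(sin φ₁ + sin φ₂, √((cos φ₁ + Bx)² + By²)) = 20.33067°
λₘ = λ₁ + atan2(By, cos φ₁ + Bx) = -86.37098°

20.331°N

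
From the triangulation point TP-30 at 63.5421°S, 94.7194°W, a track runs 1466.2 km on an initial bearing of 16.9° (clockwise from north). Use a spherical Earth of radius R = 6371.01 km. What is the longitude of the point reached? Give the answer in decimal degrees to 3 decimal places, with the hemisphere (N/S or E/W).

δ = d/R = 1466.2/6371.01 = 0.230136 rad
φ₂ = arcsin(sin φ₁ cos δ + cos φ₁ sin δ cos θ)
   = arcsin(-0.89526·0.97364 + 0.44554·0.22811·0.95681) = -50.75208°
λ₂ = λ₁ + atan2(sin θ sin δ cos φ₁, cos δ − sin φ₁ sin φ₂) = -88.70307°

88.703°W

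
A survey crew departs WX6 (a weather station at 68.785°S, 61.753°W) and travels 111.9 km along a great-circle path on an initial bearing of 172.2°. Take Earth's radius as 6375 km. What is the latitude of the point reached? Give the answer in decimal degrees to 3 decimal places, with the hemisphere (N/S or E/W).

69.781°S

δ = d/R = 111.9/6375 = 0.017553 rad
φ₂ = arcsin(sin φ₁ cos δ + cos φ₁ sin δ cos θ)
   = arcsin(-0.93223·0.99985 + 0.36187·0.01755·-0.99075) = -69.78096°
λ₂ = λ₁ + atan2(sin θ sin δ cos φ₁, cos δ − sin φ₁ sin φ₂) = -61.35809°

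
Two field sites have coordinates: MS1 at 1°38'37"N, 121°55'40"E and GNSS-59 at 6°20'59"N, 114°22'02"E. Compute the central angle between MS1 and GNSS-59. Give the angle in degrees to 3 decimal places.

MS1: φ = +1.64361°, λ = +121.92778°
GNSS-59: φ = +6.34972°, λ = +114.36722°
Δφ = 4.7061°,  Δλ = -7.5606°
a = sin²(Δφ/2) + cos φ₁ cos φ₂ sin²(Δλ/2) = 0.006004
c = 2·arcsin(√a) = 0.155127 rad = 8.8881°

8.888°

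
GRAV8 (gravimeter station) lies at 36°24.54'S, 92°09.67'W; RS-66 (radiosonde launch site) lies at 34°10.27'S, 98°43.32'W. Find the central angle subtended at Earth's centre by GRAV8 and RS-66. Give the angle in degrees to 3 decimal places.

5.802°

GRAV8: φ = -36.40900°, λ = -92.16117°
RS-66: φ = -34.17117°, λ = -98.72200°
Δφ = 2.2378°,  Δλ = -6.5608°
a = sin²(Δφ/2) + cos φ₁ cos φ₂ sin²(Δλ/2) = 0.002562
c = 2·arcsin(√a) = 0.101269 rad = 5.8023°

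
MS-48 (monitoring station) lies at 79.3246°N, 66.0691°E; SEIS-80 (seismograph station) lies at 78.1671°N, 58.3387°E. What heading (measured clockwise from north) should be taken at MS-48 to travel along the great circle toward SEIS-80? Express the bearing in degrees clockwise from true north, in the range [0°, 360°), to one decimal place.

Δλ = -7.7304°
y = sin Δλ · cos φ₂ = -0.027583
x = cos φ₁ sin φ₂ − sin φ₁ cos φ₂ cos Δλ = -0.018369
θ = atan2(y, x) = -123.6627° → 236.3373° (mod 360°)

236.3°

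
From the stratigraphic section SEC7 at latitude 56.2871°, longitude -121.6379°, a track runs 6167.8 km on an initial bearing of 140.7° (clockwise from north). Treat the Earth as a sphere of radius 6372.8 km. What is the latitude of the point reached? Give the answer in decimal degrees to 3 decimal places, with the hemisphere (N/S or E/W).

6.774°N

δ = d/R = 6167.8/6372.8 = 0.967832 rad
φ₂ = arcsin(sin φ₁ cos δ + cos φ₁ sin δ cos θ)
   = arcsin(0.83183·0.56709 + 0.55503·0.82366·-0.77384) = 6.77398°
λ₂ = λ₁ + atan2(sin θ sin δ cos φ₁, cos δ − sin φ₁ sin φ₂) = -89.94563°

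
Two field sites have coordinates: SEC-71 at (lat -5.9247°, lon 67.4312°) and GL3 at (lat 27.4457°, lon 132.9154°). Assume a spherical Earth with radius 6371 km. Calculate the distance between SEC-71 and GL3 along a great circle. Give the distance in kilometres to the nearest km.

7941 km

Δφ = 33.3704°,  Δλ = 65.4842°
a = sin²(Δφ/2) + cos φ₁ cos φ₂ sin²(Δλ/2) = 0.340651
c = 2·arcsin(√a) = 1.246440 rad = 71.4157°
d = R·c = 6371 × 1.246440 = 7941.1 km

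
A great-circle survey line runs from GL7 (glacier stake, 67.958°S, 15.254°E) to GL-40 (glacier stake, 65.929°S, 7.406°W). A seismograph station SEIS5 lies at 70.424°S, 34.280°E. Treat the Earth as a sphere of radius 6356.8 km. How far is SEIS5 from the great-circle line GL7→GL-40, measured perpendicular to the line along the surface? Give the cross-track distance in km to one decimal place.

353.8 km

δ₁₃ = central angle GL7→SEIS5 = 0.124943 rad  (haversine)
θ₁₃ = bearing GL7→SEIS5 = 118.778°,  θ₁₂ = bearing GL7→GL-40 = 272.268°
dₓₜ = R·arcsin(sin δ₁₃ · sin(θ₁₃ − θ₁₂)) = 6356.8·arcsin(0.12462·sin(-153.490°)) = -353.773 km
|dₓₜ| = 353.773 km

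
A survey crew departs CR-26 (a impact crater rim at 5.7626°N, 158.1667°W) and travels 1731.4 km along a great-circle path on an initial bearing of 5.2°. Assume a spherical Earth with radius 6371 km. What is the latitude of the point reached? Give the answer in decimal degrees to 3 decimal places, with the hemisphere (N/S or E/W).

21.266°N

δ = d/R = 1731.4/6371 = 0.271763 rad
φ₂ = arcsin(sin φ₁ cos δ + cos φ₁ sin δ cos θ)
   = arcsin(0.10041·0.96330 + 0.99495·0.26843·0.99588) = 21.26586°
λ₂ = λ₁ + atan2(sin θ sin δ cos φ₁, cos δ − sin φ₁ sin φ₂) = -156.67076°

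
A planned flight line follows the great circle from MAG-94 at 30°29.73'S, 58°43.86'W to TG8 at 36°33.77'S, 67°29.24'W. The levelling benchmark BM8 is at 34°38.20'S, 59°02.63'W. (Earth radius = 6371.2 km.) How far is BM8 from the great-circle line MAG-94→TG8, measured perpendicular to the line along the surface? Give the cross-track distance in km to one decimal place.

322.4 km

MAG-94: φ = -30.49550°, λ = -58.73100°
TG8: φ = -36.56283°, λ = -67.48733°
BM8: φ = -34.63667°, λ = -59.04383°
δ₁₃ = central angle MAG-94→BM8 = 0.072423 rad  (haversine)
θ₁₃ = bearing MAG-94→BM8 = 183.559°,  θ₁₂ = bearing MAG-94→TG8 = 227.909°
dₓₜ = R·arcsin(sin δ₁₃ · sin(θ₁₃ − θ₁₂)) = 6371.2·arcsin(0.07236·sin(-44.350°)) = -322.406 km
|dₓₜ| = 322.406 km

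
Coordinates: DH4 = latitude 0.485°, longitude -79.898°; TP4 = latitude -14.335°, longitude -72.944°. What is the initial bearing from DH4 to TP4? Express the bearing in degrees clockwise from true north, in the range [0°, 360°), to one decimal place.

Δλ = 6.9540°
y = sin Δλ · cos φ₂ = 0.117303
x = cos φ₁ sin φ₂ − sin φ₁ cos φ₂ cos Δλ = -0.255723
θ = atan2(y, x) = 155.3586° → 155.3586° (mod 360°)

155.4°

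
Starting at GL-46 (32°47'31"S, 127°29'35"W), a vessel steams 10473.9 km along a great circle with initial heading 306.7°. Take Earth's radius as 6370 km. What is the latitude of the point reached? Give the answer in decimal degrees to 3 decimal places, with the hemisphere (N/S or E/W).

GL-46: φ = -32.79194°, λ = -127.49306°
δ = d/R = 10473.9/6370 = 1.644254 rad
φ₂ = arcsin(sin φ₁ cos δ + cos φ₁ sin δ cos θ)
   = arcsin(-0.54159·-0.07339 + 0.84064·0.99730·0.59763) = 32.73694°
λ₂ = λ₁ + atan2(sin θ sin δ cos φ₁, cos δ − sin φ₁ sin φ₂) = 160.59041°

32.737°N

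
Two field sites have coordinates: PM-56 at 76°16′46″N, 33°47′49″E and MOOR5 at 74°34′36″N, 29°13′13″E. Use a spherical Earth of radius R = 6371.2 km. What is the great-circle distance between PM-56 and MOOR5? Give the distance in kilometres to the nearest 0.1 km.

228.4 km

PM-56: φ = +76.27944°, λ = +33.79694°
MOOR5: φ = +74.57667°, λ = +29.22028°
Δφ = -1.7028°,  Δλ = -4.5767°
a = sin²(Δφ/2) + cos φ₁ cos φ₂ sin²(Δλ/2) = 0.000321
c = 2·arcsin(√a) = 0.035855 rad = 2.0543°
d = R·c = 6371.2 × 0.035855 = 228.4 km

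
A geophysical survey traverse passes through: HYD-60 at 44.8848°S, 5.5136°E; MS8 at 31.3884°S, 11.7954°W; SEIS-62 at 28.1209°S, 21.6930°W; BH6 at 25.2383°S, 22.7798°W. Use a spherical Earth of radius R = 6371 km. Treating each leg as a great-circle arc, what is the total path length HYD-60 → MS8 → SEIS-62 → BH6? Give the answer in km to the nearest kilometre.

3483 km

HYD-60→MS8: c = 0.333220 rad, d = 2122.95 km
MS8→SEIS-62: c = 0.160367 rad, d = 1021.70 km
SEIS-62→BH6: c = 0.053088 rad, d = 338.22 km
Total = 2122.95 + 1021.70 + 338.22 = 3482.87 km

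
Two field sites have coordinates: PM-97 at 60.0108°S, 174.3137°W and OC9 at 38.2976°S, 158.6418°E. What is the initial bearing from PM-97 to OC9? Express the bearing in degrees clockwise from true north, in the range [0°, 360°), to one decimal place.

Δλ = -27.0445°
y = sin Δλ · cos φ₂ = -0.356836
x = cos φ₁ sin φ₂ − sin φ₁ cos φ₂ cos Δλ = 0.295635
θ = atan2(y, x) = -50.3586° → 309.6414° (mod 360°)

309.6°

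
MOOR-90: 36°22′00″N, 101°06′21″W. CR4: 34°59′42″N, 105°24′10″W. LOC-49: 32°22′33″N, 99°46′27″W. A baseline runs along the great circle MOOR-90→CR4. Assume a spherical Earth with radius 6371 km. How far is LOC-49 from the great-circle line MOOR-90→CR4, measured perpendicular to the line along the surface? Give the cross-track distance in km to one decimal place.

MOOR-90: φ = +36.36667°, λ = -101.10583°
CR4: φ = +34.99500°, λ = -105.40278°
LOC-49: φ = +32.37583°, λ = -99.77417°
δ₁₃ = central angle MOOR-90→LOC-49 = 0.072244 rad  (haversine)
θ₁₃ = bearing MOOR-90→LOC-49 = 164.222°,  θ₁₂ = bearing MOOR-90→CR4 = 249.809°
dₓₜ = R·arcsin(sin δ₁₃ · sin(θ₁₃ − θ₁₂)) = 6371·arcsin(0.07218·sin(-85.587°)) = -458.901 km
|dₓₜ| = 458.901 km

458.9 km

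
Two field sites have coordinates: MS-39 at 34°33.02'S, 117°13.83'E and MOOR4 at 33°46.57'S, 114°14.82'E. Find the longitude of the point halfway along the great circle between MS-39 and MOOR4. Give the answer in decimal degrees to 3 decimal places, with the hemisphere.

MS-39: φ = -34.55033°, λ = +117.23050°
MOOR4: φ = -33.77617°, λ = +114.24700°
Bx = cos φ₂ cos Δλ = 0.830089,  By = cos φ₂ sin Δλ = -0.043263
φₘ = atan2(sin φ₁ + sin φ₂, √((cos φ₁ + Bx)² + By²)) = -34.17227°
λₘ = λ₁ + atan2(By, cos φ₁ + Bx) = 115.73191°

115.732°E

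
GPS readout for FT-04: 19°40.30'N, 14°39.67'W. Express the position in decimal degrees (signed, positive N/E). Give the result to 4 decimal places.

lat: 19.6717° N → +19.6717°
lon: 14.6612° W → -14.6612°

+19.6717°, -14.6612°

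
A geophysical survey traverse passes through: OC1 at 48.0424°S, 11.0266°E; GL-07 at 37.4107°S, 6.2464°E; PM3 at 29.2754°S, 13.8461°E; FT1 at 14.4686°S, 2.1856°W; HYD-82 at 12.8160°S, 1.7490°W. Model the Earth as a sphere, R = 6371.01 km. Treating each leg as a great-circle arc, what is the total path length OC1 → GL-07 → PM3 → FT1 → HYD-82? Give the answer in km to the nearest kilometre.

4909 km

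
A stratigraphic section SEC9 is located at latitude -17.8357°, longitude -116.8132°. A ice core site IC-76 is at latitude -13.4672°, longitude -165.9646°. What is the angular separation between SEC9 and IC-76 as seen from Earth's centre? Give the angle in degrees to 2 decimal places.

47.40°

Δφ = 4.3685°,  Δλ = -49.1514°
a = sin²(Δφ/2) + cos φ₁ cos φ₂ sin²(Δλ/2) = 0.161581
c = 2·arcsin(√a) = 0.827337 rad = 47.4029°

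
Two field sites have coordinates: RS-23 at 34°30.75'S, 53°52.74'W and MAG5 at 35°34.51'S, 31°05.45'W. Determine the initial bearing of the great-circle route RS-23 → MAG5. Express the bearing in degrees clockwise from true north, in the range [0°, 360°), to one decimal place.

RS-23: φ = -34.51250°, λ = -53.87900°
MAG5: φ = -35.57517°, λ = -31.09083°
Δλ = 22.7882°
y = sin Δλ · cos φ₂ = 0.315032
x = cos φ₁ sin φ₂ − sin φ₁ cos φ₂ cos Δλ = -0.054517
θ = atan2(y, x) = 99.8180° → 99.8180° (mod 360°)

99.8°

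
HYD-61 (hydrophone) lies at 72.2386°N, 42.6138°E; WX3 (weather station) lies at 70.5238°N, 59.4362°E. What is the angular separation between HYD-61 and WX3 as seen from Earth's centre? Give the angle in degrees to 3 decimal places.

Δφ = -1.7148°,  Δλ = 16.8224°
a = sin²(Δφ/2) + cos φ₁ cos φ₂ sin²(Δλ/2) = 0.002400
c = 2·arcsin(√a) = 0.098022 rad = 5.6163°

5.616°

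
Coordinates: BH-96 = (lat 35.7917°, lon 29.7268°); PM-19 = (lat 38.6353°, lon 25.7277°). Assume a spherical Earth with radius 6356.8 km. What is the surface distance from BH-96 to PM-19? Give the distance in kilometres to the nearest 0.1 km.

473.6 km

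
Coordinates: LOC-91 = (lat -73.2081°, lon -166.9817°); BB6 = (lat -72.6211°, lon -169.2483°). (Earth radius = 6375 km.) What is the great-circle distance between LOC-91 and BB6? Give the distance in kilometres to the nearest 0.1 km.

98.8 km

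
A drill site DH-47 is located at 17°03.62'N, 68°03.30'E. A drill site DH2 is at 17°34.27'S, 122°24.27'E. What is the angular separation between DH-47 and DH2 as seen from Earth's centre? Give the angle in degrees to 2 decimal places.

63.73°

DH-47: φ = +17.06033°, λ = +68.05500°
DH2: φ = -17.57117°, λ = +122.40450°
Δφ = -34.6315°,  Δλ = 54.3495°
a = sin²(Δφ/2) + cos φ₁ cos φ₂ sin²(Δλ/2) = 0.278686
c = 2·arcsin(√a) = 1.112270 rad = 63.7284°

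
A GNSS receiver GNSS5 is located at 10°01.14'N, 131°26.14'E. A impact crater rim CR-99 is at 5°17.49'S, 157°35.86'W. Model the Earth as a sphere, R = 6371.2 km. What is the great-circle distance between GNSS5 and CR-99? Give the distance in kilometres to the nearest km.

8042 km

GNSS5: φ = +10.01900°, λ = +131.43567°
CR-99: φ = -5.29150°, λ = -157.59767°
Δφ = -15.3105°,  Δλ = 70.9667°
a = sin²(Δφ/2) + cos φ₁ cos φ₂ sin²(Δλ/2) = 0.348134
c = 2·arcsin(√a) = 1.262189 rad = 72.3181°
d = R·c = 6371.2 × 1.262189 = 8041.7 km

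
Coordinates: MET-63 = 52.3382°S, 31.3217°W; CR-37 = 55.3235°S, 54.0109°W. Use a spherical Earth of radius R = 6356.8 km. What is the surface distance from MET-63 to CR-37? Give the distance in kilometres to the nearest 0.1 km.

1514.8 km

Δφ = -2.9853°,  Δλ = -22.6892°
a = sin²(Δφ/2) + cos φ₁ cos φ₂ sin²(Δλ/2) = 0.014130
c = 2·arcsin(√a) = 0.238300 rad = 13.6536°
d = R·c = 6356.8 × 0.238300 = 1514.8 km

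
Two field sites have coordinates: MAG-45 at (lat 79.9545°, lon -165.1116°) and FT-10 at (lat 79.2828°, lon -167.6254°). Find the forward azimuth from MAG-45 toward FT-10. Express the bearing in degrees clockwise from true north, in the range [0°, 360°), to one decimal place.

Δλ = -2.5138°
y = sin Δλ · cos φ₂ = -0.008156
x = cos φ₁ sin φ₂ − sin φ₁ cos φ₂ cos Δλ = -0.011547
θ = atan2(y, x) = -144.7641° → 215.2359° (mod 360°)

215.2°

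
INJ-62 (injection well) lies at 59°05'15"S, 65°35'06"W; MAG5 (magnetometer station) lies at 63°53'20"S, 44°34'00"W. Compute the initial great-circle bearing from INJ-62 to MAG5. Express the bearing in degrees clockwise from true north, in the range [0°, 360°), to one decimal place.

INJ-62: φ = -59.08750°, λ = -65.58500°
MAG5: φ = -63.88889°, λ = -44.56667°
Δλ = 21.0183°
y = sin Δλ · cos φ₂ = 0.157854
x = cos φ₁ sin φ₂ − sin φ₁ cos φ₂ cos Δλ = -0.108825
θ = atan2(y, x) = 124.5825° → 124.5825° (mod 360°)

124.6°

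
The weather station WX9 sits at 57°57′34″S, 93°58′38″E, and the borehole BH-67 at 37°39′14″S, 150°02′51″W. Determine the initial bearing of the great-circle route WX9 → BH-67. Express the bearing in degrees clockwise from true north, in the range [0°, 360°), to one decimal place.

131.0°

WX9: φ = -57.95944°, λ = +93.97722°
BH-67: φ = -37.65389°, λ = -150.04750°
Δλ = 115.9753°
y = sin Δλ · cos φ₂ = 0.711739
x = cos φ₁ sin φ₂ − sin φ₁ cos φ₂ cos Δλ = -0.618026
θ = atan2(y, x) = 130.9689° → 130.9689° (mod 360°)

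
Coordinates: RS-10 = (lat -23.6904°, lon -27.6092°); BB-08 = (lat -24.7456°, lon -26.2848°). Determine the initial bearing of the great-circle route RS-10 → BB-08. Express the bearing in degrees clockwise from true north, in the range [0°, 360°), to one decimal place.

131.4°

Δλ = 1.3244°
y = sin Δλ · cos φ₂ = 0.020991
x = cos φ₁ sin φ₂ − sin φ₁ cos φ₂ cos Δλ = -0.018513
θ = atan2(y, x) = 131.4113° → 131.4113° (mod 360°)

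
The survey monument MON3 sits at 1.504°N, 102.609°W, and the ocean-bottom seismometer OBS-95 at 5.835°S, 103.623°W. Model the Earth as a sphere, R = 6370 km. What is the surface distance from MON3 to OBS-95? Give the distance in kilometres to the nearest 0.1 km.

Δφ = -7.3390°,  Δλ = -1.0140°
a = sin²(Δφ/2) + cos φ₁ cos φ₂ sin²(Δλ/2) = 0.004174
c = 2·arcsin(√a) = 0.129303 rad = 7.4085°
d = R·c = 6370 × 0.129303 = 823.7 km

823.7 km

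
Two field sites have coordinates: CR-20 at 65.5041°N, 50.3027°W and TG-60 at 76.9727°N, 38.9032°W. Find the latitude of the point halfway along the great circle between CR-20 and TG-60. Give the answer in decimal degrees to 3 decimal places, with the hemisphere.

71.317°N

Bx = cos φ₂ cos Δλ = 0.220969,  By = cos φ₂ sin Δλ = 0.044553
φₘ = atan2(sin φ₁ + sin φ₂, √((cos φ₁ + Bx)² + By²)) = 71.31715°
λₘ = λ₁ + atan2(By, cos φ₁ + Bx) = -46.29303°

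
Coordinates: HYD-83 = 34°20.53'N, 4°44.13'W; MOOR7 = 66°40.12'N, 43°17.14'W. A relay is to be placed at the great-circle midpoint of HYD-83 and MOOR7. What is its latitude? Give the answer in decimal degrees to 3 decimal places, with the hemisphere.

51.909°N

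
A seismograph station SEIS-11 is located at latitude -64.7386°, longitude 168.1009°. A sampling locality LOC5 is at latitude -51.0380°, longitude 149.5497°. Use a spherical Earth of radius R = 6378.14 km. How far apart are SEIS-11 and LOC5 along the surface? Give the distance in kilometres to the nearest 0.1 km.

1863.9 km

Δφ = 13.7006°,  Δλ = -18.5512°
a = sin²(Δφ/2) + cos φ₁ cos φ₂ sin²(Δλ/2) = 0.021198
c = 2·arcsin(√a) = 0.292231 rad = 16.7436°
d = R·c = 6378.14 × 0.292231 = 1863.9 km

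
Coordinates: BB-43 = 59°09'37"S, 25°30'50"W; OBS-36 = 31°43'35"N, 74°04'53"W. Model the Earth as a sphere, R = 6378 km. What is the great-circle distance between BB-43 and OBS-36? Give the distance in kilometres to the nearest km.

11063 km

BB-43: φ = -59.16028°, λ = -25.51389°
OBS-36: φ = +31.72639°, λ = -74.08139°
Δφ = 90.8867°,  Δλ = -48.5675°
a = sin²(Δφ/2) + cos φ₁ cos φ₂ sin²(Δλ/2) = 0.581484
c = 2·arcsin(√a) = 1.734495 rad = 99.3793°
d = R·c = 6378 × 1.734495 = 11062.6 km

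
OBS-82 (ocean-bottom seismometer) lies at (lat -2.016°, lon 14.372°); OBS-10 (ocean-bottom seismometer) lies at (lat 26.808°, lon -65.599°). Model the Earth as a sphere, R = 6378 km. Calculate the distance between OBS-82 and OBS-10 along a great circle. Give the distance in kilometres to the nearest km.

9126 km

Δφ = 28.8240°,  Δλ = -79.9710°
a = sin²(Δφ/2) + cos φ₁ cos φ₂ sin²(Δλ/2) = 0.430266
c = 2·arcsin(√a) = 1.430872 rad = 81.9829°
d = R·c = 6378 × 1.430872 = 9126.1 km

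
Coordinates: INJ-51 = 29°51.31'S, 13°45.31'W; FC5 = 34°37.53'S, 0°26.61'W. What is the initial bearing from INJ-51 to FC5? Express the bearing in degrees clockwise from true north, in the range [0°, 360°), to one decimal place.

INJ-51: φ = -29.85517°, λ = -13.75517°
FC5: φ = -34.62550°, λ = -0.44350°
Δλ = 13.3117°
y = sin Δλ · cos φ₂ = 0.189467
x = cos φ₁ sin φ₂ − sin φ₁ cos φ₂ cos Δλ = -0.094168
θ = atan2(y, x) = 116.4281° → 116.4281° (mod 360°)

116.4°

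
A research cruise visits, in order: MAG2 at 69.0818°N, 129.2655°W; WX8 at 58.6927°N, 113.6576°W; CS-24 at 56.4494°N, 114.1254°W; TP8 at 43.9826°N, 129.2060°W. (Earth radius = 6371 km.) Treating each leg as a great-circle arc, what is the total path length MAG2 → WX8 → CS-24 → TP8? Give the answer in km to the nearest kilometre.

MAG2→WX8: c = 0.215990 rad, d = 1376.07 km
WX8→CS-24: c = 0.039397 rad, d = 251.00 km
CS-24→TP8: c = 0.273892 rad, d = 1744.96 km
Total = 1376.07 + 251.00 + 1744.96 = 3372.03 km

3372 km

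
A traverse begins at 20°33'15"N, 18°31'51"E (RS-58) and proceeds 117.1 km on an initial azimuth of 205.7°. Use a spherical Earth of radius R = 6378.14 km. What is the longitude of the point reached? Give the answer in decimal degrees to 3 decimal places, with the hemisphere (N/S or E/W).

RS-58: φ = +20.55417°, λ = +18.53083°
δ = d/R = 117.1/6378.14 = 0.018360 rad
φ₂ = arcsin(sin φ₁ cos δ + cos φ₁ sin δ cos θ)
   = arcsin(0.35109·0.99983 + 0.93634·0.01836·-0.90108) = 19.60563°
λ₂ = λ₁ + atan2(sin θ sin δ cos φ₁, cos δ − sin φ₁ sin φ₂) = 18.04660°

18.047°E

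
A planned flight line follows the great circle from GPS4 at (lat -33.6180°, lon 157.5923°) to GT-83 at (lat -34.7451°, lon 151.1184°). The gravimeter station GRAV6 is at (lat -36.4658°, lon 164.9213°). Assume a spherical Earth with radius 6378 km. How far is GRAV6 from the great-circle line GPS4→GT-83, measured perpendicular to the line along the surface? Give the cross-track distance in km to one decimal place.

485.8 km

δ₁₃ = central angle GPS4→GRAV6 = 0.115879 rad  (haversine)
θ₁₃ = bearing GPS4→GRAV6 = 117.463°,  θ₁₂ = bearing GPS4→GT-83 = 256.308°
dₓₜ = R·arcsin(sin δ₁₃ · sin(θ₁₃ − θ₁₂)) = 6378·arcsin(0.11562·sin(-138.845°)) = -485.766 km
|dₓₜ| = 485.766 km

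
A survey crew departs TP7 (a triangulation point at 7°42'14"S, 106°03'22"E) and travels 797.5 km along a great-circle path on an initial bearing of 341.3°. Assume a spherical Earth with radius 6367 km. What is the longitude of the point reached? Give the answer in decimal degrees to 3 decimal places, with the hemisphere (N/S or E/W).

103.760°E

TP7: φ = -7.70389°, λ = +106.05611°
δ = d/R = 797.5/6367 = 0.125255 rad
φ₂ = arcsin(sin φ₁ cos δ + cos φ₁ sin δ cos θ)
   = arcsin(-0.13405·0.99217 + 0.99097·0.12493·0.94721) = -0.90177°
λ₂ = λ₁ + atan2(sin θ sin δ cos φ₁, cos δ − sin φ₁ sin φ₂) = 103.76031°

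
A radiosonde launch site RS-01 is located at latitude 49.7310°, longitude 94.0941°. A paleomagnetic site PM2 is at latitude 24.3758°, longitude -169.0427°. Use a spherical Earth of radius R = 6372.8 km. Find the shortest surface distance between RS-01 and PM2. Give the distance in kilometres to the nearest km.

8436 km

Δφ = -25.3552°,  Δλ = 96.8632°
a = sin²(Δφ/2) + cos φ₁ cos φ₂ sin²(Δλ/2) = 0.377722
c = 2·arcsin(√a) = 1.323734 rad = 75.8444°
d = R·c = 6372.8 × 1.323734 = 8435.9 km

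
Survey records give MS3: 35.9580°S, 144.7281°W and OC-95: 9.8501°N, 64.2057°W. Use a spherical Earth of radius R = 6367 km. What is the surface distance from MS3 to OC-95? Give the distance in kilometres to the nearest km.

9805 km

Δφ = 45.8081°,  Δλ = 80.5224°
a = sin²(Δφ/2) + cos φ₁ cos φ₂ sin²(Δλ/2) = 0.484566
c = 2·arcsin(√a) = 1.539923 rad = 88.2311°
d = R·c = 6367 × 1.539923 = 9804.7 km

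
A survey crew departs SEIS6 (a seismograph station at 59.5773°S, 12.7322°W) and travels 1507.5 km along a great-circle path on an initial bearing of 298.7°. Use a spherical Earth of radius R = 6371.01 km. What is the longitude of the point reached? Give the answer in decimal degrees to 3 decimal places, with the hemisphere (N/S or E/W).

δ = d/R = 1507.5/6371.01 = 0.236619 rad
φ₂ = arcsin(sin φ₁ cos δ + cos φ₁ sin δ cos θ)
   = arcsin(-0.86231·0.97214 + 0.50638·0.23442·0.48022) = -51.37809°
λ₂ = λ₁ + atan2(sin θ sin δ cos φ₁, cos δ − sin φ₁ sin φ₂) = -31.96587°

31.966°W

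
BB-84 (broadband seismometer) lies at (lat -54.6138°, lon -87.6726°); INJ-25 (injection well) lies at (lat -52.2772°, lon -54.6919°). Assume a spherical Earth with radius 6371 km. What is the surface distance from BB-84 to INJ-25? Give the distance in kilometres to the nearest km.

Δφ = 2.3366°,  Δλ = 32.9807°
a = sin²(Δφ/2) + cos φ₁ cos φ₂ sin²(Δλ/2) = 0.028963
c = 2·arcsin(√a) = 0.342038 rad = 19.5973°
d = R·c = 6371 × 0.342038 = 2179.1 km

2179 km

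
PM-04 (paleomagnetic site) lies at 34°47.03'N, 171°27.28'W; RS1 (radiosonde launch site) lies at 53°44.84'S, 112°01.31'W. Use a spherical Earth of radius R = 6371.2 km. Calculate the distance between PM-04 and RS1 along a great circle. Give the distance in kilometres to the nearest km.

PM-04: φ = +34.78383°, λ = -171.45467°
RS1: φ = -53.74733°, λ = -112.02183°
Δφ = -88.5312°,  Δλ = 59.4328°
a = sin²(Δφ/2) + cos φ₁ cos φ₂ sin²(Δλ/2) = 0.606527
c = 2·arcsin(√a) = 1.785497 rad = 102.3014°
d = R·c = 6371.2 × 1.785497 = 11375.8 km

11376 km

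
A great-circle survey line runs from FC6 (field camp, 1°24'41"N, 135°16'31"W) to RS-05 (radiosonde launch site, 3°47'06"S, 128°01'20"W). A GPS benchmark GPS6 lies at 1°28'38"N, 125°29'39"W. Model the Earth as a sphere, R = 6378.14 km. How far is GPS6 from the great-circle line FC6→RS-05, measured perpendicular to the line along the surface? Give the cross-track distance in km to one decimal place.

FC6: φ = +1.41139°, λ = -135.27528°
RS-05: φ = -3.78500°, λ = -128.02222°
GPS6: φ = +1.47722°, λ = -125.49417°
δ₁₃ = central angle FC6→GPS6 = 0.170662 rad  (haversine)
θ₁₃ = bearing FC6→GPS6 = 89.492°,  θ₁₂ = bearing FC6→RS-05 = 125.655°
dₓₜ = R·arcsin(sin δ₁₃ · sin(θ₁₃ − θ₁₂)) = 6378.14·arcsin(0.16983·sin(-36.163°)) = -640.277 km
|dₓₜ| = 640.277 km

640.3 km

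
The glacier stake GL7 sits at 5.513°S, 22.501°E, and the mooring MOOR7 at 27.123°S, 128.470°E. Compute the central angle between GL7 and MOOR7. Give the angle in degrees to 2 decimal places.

101.53°

Δφ = -21.6100°,  Δλ = 105.9690°
a = sin²(Δφ/2) + cos φ₁ cos φ₂ sin²(Δλ/2) = 0.599965
c = 2·arcsin(√a) = 1.772083 rad = 101.5329°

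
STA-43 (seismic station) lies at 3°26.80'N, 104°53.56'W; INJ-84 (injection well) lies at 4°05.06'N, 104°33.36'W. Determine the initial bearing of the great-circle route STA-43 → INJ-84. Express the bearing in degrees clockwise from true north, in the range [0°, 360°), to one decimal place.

27.8°

STA-43: φ = +3.44667°, λ = -104.89267°
INJ-84: φ = +4.08433°, λ = -104.55600°
Δλ = 0.3367°
y = sin Δλ · cos φ₂ = 0.005861
x = cos φ₁ sin φ₂ − sin φ₁ cos φ₂ cos Δλ = 0.011130
θ = atan2(y, x) = 27.7706° → 27.7706° (mod 360°)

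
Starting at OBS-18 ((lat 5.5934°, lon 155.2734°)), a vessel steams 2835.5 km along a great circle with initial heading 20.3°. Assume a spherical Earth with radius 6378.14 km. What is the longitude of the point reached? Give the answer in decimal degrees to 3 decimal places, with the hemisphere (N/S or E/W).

δ = d/R = 2835.5/6378.14 = 0.444565 rad
φ₂ = arcsin(sin φ₁ cos δ + cos φ₁ sin δ cos θ)
   = arcsin(0.09747·0.90280 + 0.99524·0.43007·0.93789) = 29.30295°
λ₂ = λ₁ + atan2(sin θ sin δ cos φ₁, cos δ − sin φ₁ sin φ₂) = 165.12507°

165.125°E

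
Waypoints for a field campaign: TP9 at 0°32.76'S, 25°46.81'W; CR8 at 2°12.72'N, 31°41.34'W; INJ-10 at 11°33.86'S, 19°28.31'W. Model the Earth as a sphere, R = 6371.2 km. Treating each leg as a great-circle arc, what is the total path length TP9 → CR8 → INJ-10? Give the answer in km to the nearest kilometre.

TP9: φ = -0.54600°, λ = -25.78017°
CR8: φ = +2.21200°, λ = -31.68900°
INJ-10: φ = -11.56433°, λ = -19.47183°
TP9→CR8: c = 0.113791 rad, d = 724.98 km
CR8→INJ-10: c = 0.320552 rad, d = 2042.30 km
Total = 724.98 + 2042.30 = 2767.29 km

2767 km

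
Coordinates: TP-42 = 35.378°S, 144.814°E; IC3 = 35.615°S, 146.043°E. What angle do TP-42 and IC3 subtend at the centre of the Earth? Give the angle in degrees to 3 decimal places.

1.028°

Δφ = -0.2370°,  Δλ = 1.2290°
a = sin²(Δφ/2) + cos φ₁ cos φ₂ sin²(Δλ/2) = 0.000081
c = 2·arcsin(√a) = 0.017947 rad = 1.0283°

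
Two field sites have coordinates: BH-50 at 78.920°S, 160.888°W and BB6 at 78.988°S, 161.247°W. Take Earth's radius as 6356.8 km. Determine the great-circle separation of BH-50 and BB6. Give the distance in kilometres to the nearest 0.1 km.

10.7 km

Δφ = -0.0680°,  Δλ = -0.3590°
a = sin²(Δφ/2) + cos φ₁ cos φ₂ sin²(Δλ/2) = 0.000001
c = 2·arcsin(√a) = 0.001688 rad = 0.0967°
d = R·c = 6356.8 × 0.001688 = 10.7 km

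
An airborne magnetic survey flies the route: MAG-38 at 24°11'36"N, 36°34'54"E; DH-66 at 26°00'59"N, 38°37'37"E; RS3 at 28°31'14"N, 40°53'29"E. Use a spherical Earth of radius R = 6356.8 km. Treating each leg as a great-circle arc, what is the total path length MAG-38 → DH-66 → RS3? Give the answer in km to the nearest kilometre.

MAG-38: φ = +24.19333°, λ = +36.58167°
DH-66: φ = +26.01639°, λ = +38.62694°
RS3: φ = +28.52056°, λ = +40.89139°
MAG-38→DH-66: c = 0.045356 rad, d = 288.32 km
DH-66→RS3: c = 0.056071 rad, d = 356.43 km
Total = 288.32 + 356.43 = 644.75 km

645 km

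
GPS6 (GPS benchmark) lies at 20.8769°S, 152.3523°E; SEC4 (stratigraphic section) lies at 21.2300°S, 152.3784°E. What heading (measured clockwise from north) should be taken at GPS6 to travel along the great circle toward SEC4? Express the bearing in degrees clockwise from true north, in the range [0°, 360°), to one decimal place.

176.1°

Δλ = 0.0261°
y = sin Δλ · cos φ₂ = 0.000425
x = cos φ₁ sin φ₂ − sin φ₁ cos φ₂ cos Δλ = -0.006163
θ = atan2(y, x) = 176.0585° → 176.0585° (mod 360°)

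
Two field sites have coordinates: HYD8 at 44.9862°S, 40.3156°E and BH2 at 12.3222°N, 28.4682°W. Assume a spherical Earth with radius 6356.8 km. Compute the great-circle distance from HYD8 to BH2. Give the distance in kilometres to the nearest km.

Δφ = 57.3084°,  Δλ = -68.7838°
a = sin²(Δφ/2) + cos φ₁ cos φ₂ sin²(Δλ/2) = 0.450404
c = 2·arcsin(√a) = 1.471441 rad = 84.3073°
d = R·c = 6356.8 × 1.471441 = 9353.7 km

9354 km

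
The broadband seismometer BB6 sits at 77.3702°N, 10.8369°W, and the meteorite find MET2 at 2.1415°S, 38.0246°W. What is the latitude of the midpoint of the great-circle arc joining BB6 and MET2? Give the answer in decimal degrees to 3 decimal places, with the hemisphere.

Bx = cos φ₂ cos Δλ = 0.888893,  By = cos φ₂ sin Δλ = -0.456588
φₘ = atan2(sin φ₁ + sin φ₂, √((cos φ₁ + Bx)² + By²)) = 38.07360°
λₘ = λ₁ + atan2(By, cos φ₁ + Bx) = -33.24093°

38.074°N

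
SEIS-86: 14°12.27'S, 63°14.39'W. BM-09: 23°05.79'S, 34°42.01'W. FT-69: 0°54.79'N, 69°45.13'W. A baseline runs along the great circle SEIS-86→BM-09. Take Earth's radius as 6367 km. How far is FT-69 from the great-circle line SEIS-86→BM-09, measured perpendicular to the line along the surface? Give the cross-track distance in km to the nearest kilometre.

1257 km

SEIS-86: φ = -14.20450°, λ = -63.23983°
BM-09: φ = -23.09650°, λ = -34.70017°
FT-69: φ = +0.91317°, λ = -69.75217°
δ₁₃ = central angle SEIS-86→FT-69 = 0.286857 rad  (haversine)
θ₁₃ = bearing SEIS-86→FT-69 = 336.372°,  θ₁₂ = bearing SEIS-86→BM-09 = 112.496°
dₓₜ = R·arcsin(sin δ₁₃ · sin(θ₁₃ − θ₁₂)) = 6367·arcsin(0.28294·sin(223.876°)) = -1256.738 km
|dₓₜ| = 1256.738 km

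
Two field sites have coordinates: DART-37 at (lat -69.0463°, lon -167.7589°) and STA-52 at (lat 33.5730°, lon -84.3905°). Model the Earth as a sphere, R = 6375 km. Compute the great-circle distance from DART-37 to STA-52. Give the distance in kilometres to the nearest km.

Δφ = 102.6193°,  Δλ = 83.3684°
a = sin²(Δφ/2) + cos φ₁ cos φ₂ sin²(Δλ/2) = 0.741010
c = 2·arcsin(√a) = 2.073754 rad = 118.8174°
d = R·c = 6375 × 2.073754 = 13220.2 km

13220 km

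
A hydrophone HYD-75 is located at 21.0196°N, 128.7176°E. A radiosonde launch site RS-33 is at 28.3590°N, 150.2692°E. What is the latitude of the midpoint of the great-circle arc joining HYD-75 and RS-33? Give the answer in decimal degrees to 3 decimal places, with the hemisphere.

Bx = cos φ₂ cos Δλ = 0.818466,  By = cos φ₂ sin Δλ = 0.323254
φₘ = atan2(sin φ₁ + sin φ₂, √((cos φ₁ + Bx)² + By²)) = 25.07805°
λₘ = λ₁ + atan2(By, cos φ₁ + Bx) = 139.17188°

25.078°N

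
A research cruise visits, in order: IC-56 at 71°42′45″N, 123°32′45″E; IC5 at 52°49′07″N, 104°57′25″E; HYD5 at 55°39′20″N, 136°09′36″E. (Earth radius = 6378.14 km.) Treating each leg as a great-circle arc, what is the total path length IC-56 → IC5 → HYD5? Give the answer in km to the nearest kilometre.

4327 km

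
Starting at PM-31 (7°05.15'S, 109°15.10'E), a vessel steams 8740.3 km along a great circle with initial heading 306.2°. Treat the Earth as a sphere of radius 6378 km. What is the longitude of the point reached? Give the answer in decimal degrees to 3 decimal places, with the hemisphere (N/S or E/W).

38.035°E

PM-31: φ = -7.08583°, λ = +109.25167°
δ = d/R = 8740.3/6378 = 1.370383 rad
φ₂ = arcsin(sin φ₁ cos δ + cos φ₁ sin δ cos θ)
   = arcsin(-0.12336·0.19907 + 0.99236·0.97998·0.59061) = 33.35375°
λ₂ = λ₁ + atan2(sin θ sin δ cos φ₁, cos δ − sin φ₁ sin φ₂) = 38.03464°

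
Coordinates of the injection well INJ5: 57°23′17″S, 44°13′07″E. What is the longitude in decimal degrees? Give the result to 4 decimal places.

44.2186°E

44° + 13′/60 + 7″/3600 = 44 + 0.21667 + 0.00194 = 44.2186°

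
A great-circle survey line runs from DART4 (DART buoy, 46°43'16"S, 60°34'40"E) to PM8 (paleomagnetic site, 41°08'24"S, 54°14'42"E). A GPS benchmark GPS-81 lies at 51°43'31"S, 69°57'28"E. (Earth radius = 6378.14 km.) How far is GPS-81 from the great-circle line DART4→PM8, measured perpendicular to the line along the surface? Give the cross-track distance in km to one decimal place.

DART4: φ = -46.72111°, λ = +60.57778°
PM8: φ = -41.14000°, λ = +54.24500°
GPS-81: φ = -51.72528°, λ = +69.95778°
δ₁₃ = central angle DART4→GPS-81 = 0.137874 rad  (haversine)
θ₁₃ = bearing DART4→GPS-81 = 132.730°,  θ₁₂ = bearing DART4→PM8 = 318.505°
dₓₜ = R·arcsin(sin δ₁₃ · sin(θ₁₃ − θ₁₂)) = 6378.14·arcsin(0.13744·sin(-185.775°)) = 88.204 km
|dₓₜ| = 88.204 km

88.2 km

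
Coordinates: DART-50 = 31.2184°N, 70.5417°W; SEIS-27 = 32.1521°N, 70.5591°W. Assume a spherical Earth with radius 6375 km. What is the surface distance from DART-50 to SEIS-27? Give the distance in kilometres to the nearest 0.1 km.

Δφ = 0.9337°,  Δλ = -0.0174°
a = sin²(Δφ/2) + cos φ₁ cos φ₂ sin²(Δλ/2) = 0.000066
c = 2·arcsin(√a) = 0.016298 rad = 0.9338°
d = R·c = 6375 × 0.016298 = 103.9 km

103.9 km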